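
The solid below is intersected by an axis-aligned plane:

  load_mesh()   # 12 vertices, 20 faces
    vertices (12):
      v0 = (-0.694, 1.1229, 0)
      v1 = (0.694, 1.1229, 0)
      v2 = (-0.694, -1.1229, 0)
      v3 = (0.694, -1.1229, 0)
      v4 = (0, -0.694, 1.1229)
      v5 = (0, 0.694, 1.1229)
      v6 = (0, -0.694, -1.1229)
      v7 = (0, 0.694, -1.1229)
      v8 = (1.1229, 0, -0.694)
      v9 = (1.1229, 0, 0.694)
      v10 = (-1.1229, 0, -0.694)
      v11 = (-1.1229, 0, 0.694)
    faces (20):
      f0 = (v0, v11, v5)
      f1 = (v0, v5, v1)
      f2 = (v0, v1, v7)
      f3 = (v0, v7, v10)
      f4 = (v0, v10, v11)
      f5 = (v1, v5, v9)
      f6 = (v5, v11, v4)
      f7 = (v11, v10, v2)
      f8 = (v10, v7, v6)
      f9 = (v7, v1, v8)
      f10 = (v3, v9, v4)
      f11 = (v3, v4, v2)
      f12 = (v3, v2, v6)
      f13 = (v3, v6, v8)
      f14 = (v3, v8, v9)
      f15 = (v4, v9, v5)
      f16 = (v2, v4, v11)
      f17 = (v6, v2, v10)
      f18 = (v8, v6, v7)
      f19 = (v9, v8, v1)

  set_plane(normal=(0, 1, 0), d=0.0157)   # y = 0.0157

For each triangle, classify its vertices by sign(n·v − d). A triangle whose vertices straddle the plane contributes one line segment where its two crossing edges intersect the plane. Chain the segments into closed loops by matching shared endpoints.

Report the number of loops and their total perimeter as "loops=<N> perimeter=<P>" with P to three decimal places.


loops=1 perimeter=7.546

Straddling triangles (10 of 20):
  (v0,v11,v5) [+-+] → (-1.1169, 0.0157, 0.684297)–(-1.0975, 0.0157, 0.703703)  len=0.0274
  (v0,v7,v10) [++-] → (-1.0975, 0.0157, -0.703703)–(-1.1169, 0.0157, -0.684297)  len=0.0274
  (v0,v10,v11) [+--] → (-1.1169, 0.0157, -0.684297)–(-1.1169, 0.0157, 0.684297)  len=1.3686
  (v1,v5,v9) [++-] → (1.0975, 0.0157, 0.703703)–(1.1169, 0.0157, 0.684297)  len=0.0274
  (v5,v11,v4) [+--] → (-1.0975, 0.0157, 0.703703)–(0, 0.0157, 1.1229)  len=1.1748
  (v10,v7,v6) [-+-] → (-1.0975, 0.0157, -0.703703)–(0, 0.0157, -1.1229)  len=1.1748
  (v7,v1,v8) [++-] → (1.1169, 0.0157, -0.684297)–(1.0975, 0.0157, -0.703703)  len=0.0274
  (v4,v9,v5) [--+] → (1.0975, 0.0157, 0.703703)–(0, 0.0157, 1.1229)  len=1.1748
  (v8,v6,v7) [--+] → (0, 0.0157, -1.1229)–(1.0975, 0.0157, -0.703703)  len=1.1748
  (v9,v8,v1) [--+] → (1.1169, 0.0157, -0.684297)–(1.1169, 0.0157, 0.684297)  len=1.3686

Chained into 1 loop(s):
  loop 1: 10 segments, perimeter = 7.5463
Total perimeter = 7.546


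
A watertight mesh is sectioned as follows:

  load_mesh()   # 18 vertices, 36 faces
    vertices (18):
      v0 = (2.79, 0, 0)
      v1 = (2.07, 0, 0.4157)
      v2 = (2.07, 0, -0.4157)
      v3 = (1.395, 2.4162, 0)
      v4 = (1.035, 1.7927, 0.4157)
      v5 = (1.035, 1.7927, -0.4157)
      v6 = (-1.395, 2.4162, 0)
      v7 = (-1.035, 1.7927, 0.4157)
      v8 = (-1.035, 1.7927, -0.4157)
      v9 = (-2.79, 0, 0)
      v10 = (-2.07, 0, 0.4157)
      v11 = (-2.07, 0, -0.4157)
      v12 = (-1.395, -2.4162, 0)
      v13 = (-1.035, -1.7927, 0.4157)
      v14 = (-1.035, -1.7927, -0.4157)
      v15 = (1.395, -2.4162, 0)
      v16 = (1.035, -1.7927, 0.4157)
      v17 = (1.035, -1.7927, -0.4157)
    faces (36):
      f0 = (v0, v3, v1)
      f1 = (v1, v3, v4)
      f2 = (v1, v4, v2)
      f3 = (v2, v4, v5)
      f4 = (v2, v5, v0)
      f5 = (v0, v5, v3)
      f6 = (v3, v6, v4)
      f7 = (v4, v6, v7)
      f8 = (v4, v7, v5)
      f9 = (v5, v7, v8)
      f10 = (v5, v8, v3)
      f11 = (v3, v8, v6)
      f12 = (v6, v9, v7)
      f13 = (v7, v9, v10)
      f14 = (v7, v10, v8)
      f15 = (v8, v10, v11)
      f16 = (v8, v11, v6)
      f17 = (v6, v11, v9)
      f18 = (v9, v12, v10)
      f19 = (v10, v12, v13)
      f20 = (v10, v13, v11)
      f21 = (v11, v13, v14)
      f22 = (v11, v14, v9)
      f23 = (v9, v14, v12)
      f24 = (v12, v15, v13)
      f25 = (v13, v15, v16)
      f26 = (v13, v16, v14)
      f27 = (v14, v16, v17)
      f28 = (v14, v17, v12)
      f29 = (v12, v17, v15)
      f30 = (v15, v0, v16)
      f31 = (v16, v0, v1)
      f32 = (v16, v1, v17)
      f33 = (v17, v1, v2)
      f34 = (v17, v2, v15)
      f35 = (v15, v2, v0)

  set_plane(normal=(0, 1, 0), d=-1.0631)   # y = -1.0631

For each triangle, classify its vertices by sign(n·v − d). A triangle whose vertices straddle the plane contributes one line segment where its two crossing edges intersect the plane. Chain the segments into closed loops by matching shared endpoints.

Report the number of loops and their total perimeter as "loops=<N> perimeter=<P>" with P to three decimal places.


loops=2 perimeter=4.988

Straddling triangles (12 of 36):
  (v9,v12,v10) [+-+] → (-2.17622, -1.0631, 0)–(-1.77301, -1.0631, 0.232797)  len=0.4656
  (v10,v12,v13) [+--] → (-1.77301, -1.0631, 0.232797)–(-1.45623, -1.0631, 0.4157)  len=0.3658
  (v10,v13,v11) [+-+] → (-1.45623, -1.0631, 0.4157)–(-1.45623, -1.0631, 0.0773336)  len=0.3384
  (v11,v13,v14) [+--] → (-1.45623, -1.0631, 0.0773336)–(-1.45623, -1.0631, -0.4157)  len=0.4930
  (v11,v14,v9) [+-+] → (-1.45623, -1.0631, -0.4157)–(-1.74926, -1.0631, -0.246517)  len=0.3384
  (v9,v14,v12) [+--] → (-1.74926, -1.0631, -0.246517)–(-2.17622, -1.0631, 0)  len=0.4930
  (v15,v0,v16) [-+-] → (2.17622, -1.0631, 0)–(1.74926, -1.0631, 0.246517)  len=0.4930
  (v16,v0,v1) [-++] → (1.74926, -1.0631, 0.246517)–(1.45623, -1.0631, 0.4157)  len=0.3384
  (v16,v1,v17) [-+-] → (1.45623, -1.0631, 0.4157)–(1.45623, -1.0631, -0.0773336)  len=0.4930
  (v17,v1,v2) [-++] → (1.45623, -1.0631, -0.0773336)–(1.45623, -1.0631, -0.4157)  len=0.3384
  (v17,v2,v15) [-+-] → (1.45623, -1.0631, -0.4157)–(1.77301, -1.0631, -0.232797)  len=0.3658
  (v15,v2,v0) [-++] → (1.77301, -1.0631, -0.232797)–(2.17622, -1.0631, 0)  len=0.4656

Chained into 2 loop(s):
  loop 1: 6 segments, perimeter = 2.4942
  loop 2: 6 segments, perimeter = 2.4942
Total perimeter = 4.988


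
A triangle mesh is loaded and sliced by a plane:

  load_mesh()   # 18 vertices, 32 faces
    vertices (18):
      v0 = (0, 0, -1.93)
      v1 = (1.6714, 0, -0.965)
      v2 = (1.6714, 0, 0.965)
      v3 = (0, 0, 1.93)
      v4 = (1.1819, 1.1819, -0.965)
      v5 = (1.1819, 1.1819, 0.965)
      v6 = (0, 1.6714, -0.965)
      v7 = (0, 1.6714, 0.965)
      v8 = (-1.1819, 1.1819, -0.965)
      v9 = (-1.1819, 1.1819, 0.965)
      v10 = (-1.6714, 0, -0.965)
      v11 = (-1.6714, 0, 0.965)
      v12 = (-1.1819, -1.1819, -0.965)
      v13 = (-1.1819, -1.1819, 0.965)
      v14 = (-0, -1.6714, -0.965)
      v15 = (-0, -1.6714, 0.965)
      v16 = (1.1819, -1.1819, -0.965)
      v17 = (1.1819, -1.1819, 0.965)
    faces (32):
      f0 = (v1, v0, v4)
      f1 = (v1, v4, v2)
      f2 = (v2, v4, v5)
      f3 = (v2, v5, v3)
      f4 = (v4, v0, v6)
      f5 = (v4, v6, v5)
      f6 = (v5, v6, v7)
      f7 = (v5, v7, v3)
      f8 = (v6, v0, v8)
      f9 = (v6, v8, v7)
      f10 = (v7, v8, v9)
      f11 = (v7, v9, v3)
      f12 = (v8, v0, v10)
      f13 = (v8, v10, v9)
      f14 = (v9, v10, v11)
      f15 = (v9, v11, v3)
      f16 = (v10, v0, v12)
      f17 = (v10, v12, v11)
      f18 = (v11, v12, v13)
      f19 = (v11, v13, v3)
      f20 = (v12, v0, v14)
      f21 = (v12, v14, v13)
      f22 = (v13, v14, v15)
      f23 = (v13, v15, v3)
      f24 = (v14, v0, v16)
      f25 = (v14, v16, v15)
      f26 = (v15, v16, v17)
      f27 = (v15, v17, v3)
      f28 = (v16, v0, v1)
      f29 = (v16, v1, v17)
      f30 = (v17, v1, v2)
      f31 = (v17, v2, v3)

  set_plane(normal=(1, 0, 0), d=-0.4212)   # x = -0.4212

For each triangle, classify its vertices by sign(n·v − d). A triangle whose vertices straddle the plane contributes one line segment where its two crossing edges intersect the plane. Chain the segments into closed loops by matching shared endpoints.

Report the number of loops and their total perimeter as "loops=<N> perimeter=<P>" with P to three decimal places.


loops=1 perimeter=10.561

Straddling triangles (12 of 32):
  (v6,v0,v8) [++-] → (-0.4212, 0.4212, -1.5861)–(-0.4212, 1.49695, -0.965)  len=1.2422
  (v6,v8,v7) [+-+] → (-0.4212, 1.49695, -0.965)–(-0.4212, 1.49695, 0.277196)  len=1.2422
  (v7,v8,v9) [+--] → (-0.4212, 1.49695, 0.277196)–(-0.4212, 1.49695, 0.965)  len=0.6878
  (v7,v9,v3) [+-+] → (-0.4212, 1.49695, 0.965)–(-0.4212, 0.4212, 1.5861)  len=1.2422
  (v8,v0,v10) [-+-] → (-0.4212, 0.4212, -1.5861)–(-0.4212, 0, -1.68682)  len=0.4331
  (v9,v11,v3) [--+] → (-0.4212, 0, 1.68682)–(-0.4212, 0.4212, 1.5861)  len=0.4331
  (v10,v0,v12) [-+-] → (-0.4212, 0, -1.68682)–(-0.4212, -0.4212, -1.5861)  len=0.4331
  (v11,v13,v3) [--+] → (-0.4212, -0.4212, 1.5861)–(-0.4212, 0, 1.68682)  len=0.4331
  (v12,v0,v14) [-++] → (-0.4212, -0.4212, -1.5861)–(-0.4212, -1.49695, -0.965)  len=1.2422
  (v12,v14,v13) [-+-] → (-0.4212, -1.49695, -0.965)–(-0.4212, -1.49695, -0.277196)  len=0.6878
  (v13,v14,v15) [-++] → (-0.4212, -1.49695, -0.277196)–(-0.4212, -1.49695, 0.965)  len=1.2422
  (v13,v15,v3) [-++] → (-0.4212, -1.49695, 0.965)–(-0.4212, -0.4212, 1.5861)  len=1.2422

Chained into 1 loop(s):
  loop 1: 12 segments, perimeter = 10.5610
Total perimeter = 10.561


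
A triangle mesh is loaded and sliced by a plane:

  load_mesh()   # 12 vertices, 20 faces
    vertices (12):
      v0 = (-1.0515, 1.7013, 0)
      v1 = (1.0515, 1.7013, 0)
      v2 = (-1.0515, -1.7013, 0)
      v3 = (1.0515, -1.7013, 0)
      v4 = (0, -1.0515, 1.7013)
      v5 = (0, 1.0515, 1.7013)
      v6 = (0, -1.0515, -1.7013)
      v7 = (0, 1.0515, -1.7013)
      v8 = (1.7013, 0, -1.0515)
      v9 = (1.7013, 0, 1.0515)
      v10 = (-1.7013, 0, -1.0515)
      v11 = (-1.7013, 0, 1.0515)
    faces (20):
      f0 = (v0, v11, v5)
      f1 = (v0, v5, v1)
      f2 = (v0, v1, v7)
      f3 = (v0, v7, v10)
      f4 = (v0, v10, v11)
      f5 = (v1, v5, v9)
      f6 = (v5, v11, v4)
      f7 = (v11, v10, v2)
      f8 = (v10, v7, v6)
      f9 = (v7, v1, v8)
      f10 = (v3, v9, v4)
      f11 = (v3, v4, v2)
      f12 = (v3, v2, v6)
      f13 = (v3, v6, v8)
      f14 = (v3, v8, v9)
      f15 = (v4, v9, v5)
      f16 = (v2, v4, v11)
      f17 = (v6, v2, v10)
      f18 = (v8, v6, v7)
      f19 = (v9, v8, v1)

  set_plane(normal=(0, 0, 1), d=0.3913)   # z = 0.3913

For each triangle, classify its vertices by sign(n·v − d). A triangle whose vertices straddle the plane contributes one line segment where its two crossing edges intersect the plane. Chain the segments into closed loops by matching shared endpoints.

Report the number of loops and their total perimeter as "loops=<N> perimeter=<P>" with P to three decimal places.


loops=1 perimeter=10.548

Straddling triangles (10 of 20):
  (v0,v11,v5) [-++] → (-1.29331, 1.06819, 0.3913)–(-0.809654, 1.55185, 0.3913)  len=0.6840
  (v0,v5,v1) [-+-] → (-0.809654, 1.55185, 0.3913)–(0.809654, 1.55185, 0.3913)  len=1.6193
  (v0,v10,v11) [--+] → (-1.7013, 0, 0.3913)–(-1.29331, 1.06819, 0.3913)  len=1.1434
  (v1,v5,v9) [-++] → (0.809654, 1.55185, 0.3913)–(1.29331, 1.06819, 0.3913)  len=0.6840
  (v11,v10,v2) [+--] → (-1.7013, 0, 0.3913)–(-1.29331, -1.06819, 0.3913)  len=1.1434
  (v3,v9,v4) [-++] → (1.29331, -1.06819, 0.3913)–(0.809654, -1.55185, 0.3913)  len=0.6840
  (v3,v4,v2) [-+-] → (0.809654, -1.55185, 0.3913)–(-0.809654, -1.55185, 0.3913)  len=1.6193
  (v3,v8,v9) [--+] → (1.7013, 0, 0.3913)–(1.29331, -1.06819, 0.3913)  len=1.1434
  (v2,v4,v11) [-++] → (-0.809654, -1.55185, 0.3913)–(-1.29331, -1.06819, 0.3913)  len=0.6840
  (v9,v8,v1) [+--] → (1.7013, 0, 0.3913)–(1.29331, 1.06819, 0.3913)  len=1.1434

Chained into 1 loop(s):
  loop 1: 10 segments, perimeter = 10.5484
Total perimeter = 10.548


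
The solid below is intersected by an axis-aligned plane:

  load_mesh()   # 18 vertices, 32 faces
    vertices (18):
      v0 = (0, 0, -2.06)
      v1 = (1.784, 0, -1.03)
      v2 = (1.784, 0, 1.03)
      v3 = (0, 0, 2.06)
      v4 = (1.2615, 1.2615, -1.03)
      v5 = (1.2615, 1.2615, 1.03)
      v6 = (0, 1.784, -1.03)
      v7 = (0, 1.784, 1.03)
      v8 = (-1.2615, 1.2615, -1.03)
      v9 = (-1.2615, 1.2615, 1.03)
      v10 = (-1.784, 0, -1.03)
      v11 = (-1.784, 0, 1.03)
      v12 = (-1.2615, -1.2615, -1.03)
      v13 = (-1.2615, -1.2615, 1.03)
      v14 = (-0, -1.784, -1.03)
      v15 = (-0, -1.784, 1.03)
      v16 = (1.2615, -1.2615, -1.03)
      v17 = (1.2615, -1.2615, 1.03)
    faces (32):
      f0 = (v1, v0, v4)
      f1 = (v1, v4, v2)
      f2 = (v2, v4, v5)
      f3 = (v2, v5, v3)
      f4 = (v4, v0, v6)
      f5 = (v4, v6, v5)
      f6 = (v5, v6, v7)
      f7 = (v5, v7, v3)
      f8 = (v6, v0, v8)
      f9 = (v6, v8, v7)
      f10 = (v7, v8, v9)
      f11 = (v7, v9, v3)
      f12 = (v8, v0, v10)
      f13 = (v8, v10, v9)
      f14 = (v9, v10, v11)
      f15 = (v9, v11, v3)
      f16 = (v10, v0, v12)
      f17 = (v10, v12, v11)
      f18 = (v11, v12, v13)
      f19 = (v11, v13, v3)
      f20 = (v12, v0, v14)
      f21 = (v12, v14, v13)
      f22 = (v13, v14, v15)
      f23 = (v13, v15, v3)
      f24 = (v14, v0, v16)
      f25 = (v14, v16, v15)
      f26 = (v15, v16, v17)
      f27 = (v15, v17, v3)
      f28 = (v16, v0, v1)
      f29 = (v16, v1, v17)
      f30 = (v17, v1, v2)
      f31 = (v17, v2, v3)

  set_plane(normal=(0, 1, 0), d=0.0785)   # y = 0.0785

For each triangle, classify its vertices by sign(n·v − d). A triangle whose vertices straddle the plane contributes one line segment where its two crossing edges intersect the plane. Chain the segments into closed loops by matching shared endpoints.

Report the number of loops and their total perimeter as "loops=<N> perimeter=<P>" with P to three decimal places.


Straddling triangles (12 of 32):
  (v1,v0,v4) [--+] → (0.0785, 0.0785, -1.99591)–(1.75149, 0.0785, -1.03)  len=1.9318
  (v1,v4,v2) [-+-] → (1.75149, 0.0785, -1.03)–(1.75149, 0.0785, 0.901811)  len=1.9318
  (v2,v4,v5) [-++] → (1.75149, 0.0785, 0.901811)–(1.75149, 0.0785, 1.03)  len=0.1282
  (v2,v5,v3) [-+-] → (1.75149, 0.0785, 1.03)–(0.0785, 0.0785, 1.99591)  len=1.9318
  (v4,v0,v6) [+-+] → (0.0785, 0.0785, -1.99591)–(0, 0.0785, -2.01468)  len=0.0807
  (v5,v7,v3) [++-] → (0, 0.0785, 2.01468)–(0.0785, 0.0785, 1.99591)  len=0.0807
  (v6,v0,v8) [+-+] → (0, 0.0785, -2.01468)–(-0.0785, 0.0785, -1.99591)  len=0.0807
  (v7,v9,v3) [++-] → (-0.0785, 0.0785, 1.99591)–(0, 0.0785, 2.01468)  len=0.0807
  (v8,v0,v10) [+--] → (-0.0785, 0.0785, -1.99591)–(-1.75149, 0.0785, -1.03)  len=1.9318
  (v8,v10,v9) [+-+] → (-1.75149, 0.0785, -1.03)–(-1.75149, 0.0785, -0.901811)  len=0.1282
  (v9,v10,v11) [+--] → (-1.75149, 0.0785, -0.901811)–(-1.75149, 0.0785, 1.03)  len=1.9318
  (v9,v11,v3) [+--] → (-1.75149, 0.0785, 1.03)–(-0.0785, 0.0785, 1.99591)  len=1.9318

Chained into 1 loop(s):
  loop 1: 12 segments, perimeter = 12.1701
Total perimeter = 12.170

loops=1 perimeter=12.170


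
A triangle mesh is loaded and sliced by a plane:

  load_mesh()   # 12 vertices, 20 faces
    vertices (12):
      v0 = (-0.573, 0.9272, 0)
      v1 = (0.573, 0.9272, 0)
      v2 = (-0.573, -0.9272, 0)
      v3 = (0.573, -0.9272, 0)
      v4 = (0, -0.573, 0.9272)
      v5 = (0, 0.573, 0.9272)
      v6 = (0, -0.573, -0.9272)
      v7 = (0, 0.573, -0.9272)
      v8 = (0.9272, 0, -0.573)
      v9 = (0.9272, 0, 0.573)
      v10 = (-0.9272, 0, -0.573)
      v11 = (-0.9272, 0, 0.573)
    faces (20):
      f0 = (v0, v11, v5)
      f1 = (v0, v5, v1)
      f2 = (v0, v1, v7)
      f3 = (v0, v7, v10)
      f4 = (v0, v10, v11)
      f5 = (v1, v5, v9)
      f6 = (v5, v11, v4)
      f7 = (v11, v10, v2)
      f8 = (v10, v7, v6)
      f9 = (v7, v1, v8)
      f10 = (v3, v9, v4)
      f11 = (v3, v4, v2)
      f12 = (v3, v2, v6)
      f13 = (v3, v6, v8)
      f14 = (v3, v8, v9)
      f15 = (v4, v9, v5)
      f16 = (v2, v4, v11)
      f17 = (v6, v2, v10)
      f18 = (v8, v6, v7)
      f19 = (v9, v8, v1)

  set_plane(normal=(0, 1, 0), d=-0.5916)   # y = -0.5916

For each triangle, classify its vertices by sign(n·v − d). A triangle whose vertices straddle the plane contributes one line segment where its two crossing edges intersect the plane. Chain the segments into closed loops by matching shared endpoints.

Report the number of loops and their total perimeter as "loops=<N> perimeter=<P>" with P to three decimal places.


Straddling triangles (8 of 20):
  (v11,v10,v2) [++-] → (-0.701203, -0.5916, -0.207397)–(-0.701203, -0.5916, 0.207397)  len=0.4148
  (v3,v9,v4) [-++] → (0.701203, -0.5916, 0.207397)–(0.0300898, -0.5916, 0.87851)  len=0.9491
  (v3,v4,v2) [-+-] → (0.0300898, -0.5916, 0.87851)–(-0.0300898, -0.5916, 0.87851)  len=0.0602
  (v3,v2,v6) [--+] → (-0.0300898, -0.5916, -0.87851)–(0.0300898, -0.5916, -0.87851)  len=0.0602
  (v3,v6,v8) [-++] → (0.0300898, -0.5916, -0.87851)–(0.701203, -0.5916, -0.207397)  len=0.9491
  (v3,v8,v9) [-++] → (0.701203, -0.5916, -0.207397)–(0.701203, -0.5916, 0.207397)  len=0.4148
  (v2,v4,v11) [-++] → (-0.0300898, -0.5916, 0.87851)–(-0.701203, -0.5916, 0.207397)  len=0.9491
  (v6,v2,v10) [+-+] → (-0.0300898, -0.5916, -0.87851)–(-0.701203, -0.5916, -0.207397)  len=0.9491

Chained into 1 loop(s):
  loop 1: 8 segments, perimeter = 4.7463
Total perimeter = 4.746

loops=1 perimeter=4.746


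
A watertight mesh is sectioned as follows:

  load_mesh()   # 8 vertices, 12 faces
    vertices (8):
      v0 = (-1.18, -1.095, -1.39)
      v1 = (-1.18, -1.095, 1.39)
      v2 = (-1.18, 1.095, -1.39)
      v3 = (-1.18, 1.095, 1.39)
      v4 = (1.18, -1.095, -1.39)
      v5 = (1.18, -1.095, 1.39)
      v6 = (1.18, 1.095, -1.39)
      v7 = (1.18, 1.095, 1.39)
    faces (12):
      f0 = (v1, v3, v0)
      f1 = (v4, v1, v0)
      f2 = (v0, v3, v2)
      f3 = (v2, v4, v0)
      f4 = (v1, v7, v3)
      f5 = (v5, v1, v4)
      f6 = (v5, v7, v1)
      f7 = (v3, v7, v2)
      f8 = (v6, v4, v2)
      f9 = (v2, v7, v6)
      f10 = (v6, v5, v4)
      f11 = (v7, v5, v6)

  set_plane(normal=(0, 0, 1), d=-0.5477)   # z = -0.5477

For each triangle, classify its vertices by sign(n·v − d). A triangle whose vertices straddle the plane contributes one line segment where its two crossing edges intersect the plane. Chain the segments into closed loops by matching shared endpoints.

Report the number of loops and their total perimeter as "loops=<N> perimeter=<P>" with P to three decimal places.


loops=1 perimeter=9.100

Straddling triangles (8 of 12):
  (v1,v3,v0) [++-] → (-1.18, -0.431462, -0.5477)–(-1.18, -1.095, -0.5477)  len=0.6635
  (v4,v1,v0) [-+-] → (0.464954, -1.095, -0.5477)–(-1.18, -1.095, -0.5477)  len=1.6450
  (v0,v3,v2) [-+-] → (-1.18, -0.431462, -0.5477)–(-1.18, 1.095, -0.5477)  len=1.5265
  (v5,v1,v4) [++-] → (0.464954, -1.095, -0.5477)–(1.18, -1.095, -0.5477)  len=0.7150
  (v3,v7,v2) [++-] → (-0.464954, 1.095, -0.5477)–(-1.18, 1.095, -0.5477)  len=0.7150
  (v2,v7,v6) [-+-] → (-0.464954, 1.095, -0.5477)–(1.18, 1.095, -0.5477)  len=1.6450
  (v6,v5,v4) [-+-] → (1.18, 0.431462, -0.5477)–(1.18, -1.095, -0.5477)  len=1.5265
  (v7,v5,v6) [++-] → (1.18, 0.431462, -0.5477)–(1.18, 1.095, -0.5477)  len=0.6635

Chained into 1 loop(s):
  loop 1: 8 segments, perimeter = 9.1000
Total perimeter = 9.100


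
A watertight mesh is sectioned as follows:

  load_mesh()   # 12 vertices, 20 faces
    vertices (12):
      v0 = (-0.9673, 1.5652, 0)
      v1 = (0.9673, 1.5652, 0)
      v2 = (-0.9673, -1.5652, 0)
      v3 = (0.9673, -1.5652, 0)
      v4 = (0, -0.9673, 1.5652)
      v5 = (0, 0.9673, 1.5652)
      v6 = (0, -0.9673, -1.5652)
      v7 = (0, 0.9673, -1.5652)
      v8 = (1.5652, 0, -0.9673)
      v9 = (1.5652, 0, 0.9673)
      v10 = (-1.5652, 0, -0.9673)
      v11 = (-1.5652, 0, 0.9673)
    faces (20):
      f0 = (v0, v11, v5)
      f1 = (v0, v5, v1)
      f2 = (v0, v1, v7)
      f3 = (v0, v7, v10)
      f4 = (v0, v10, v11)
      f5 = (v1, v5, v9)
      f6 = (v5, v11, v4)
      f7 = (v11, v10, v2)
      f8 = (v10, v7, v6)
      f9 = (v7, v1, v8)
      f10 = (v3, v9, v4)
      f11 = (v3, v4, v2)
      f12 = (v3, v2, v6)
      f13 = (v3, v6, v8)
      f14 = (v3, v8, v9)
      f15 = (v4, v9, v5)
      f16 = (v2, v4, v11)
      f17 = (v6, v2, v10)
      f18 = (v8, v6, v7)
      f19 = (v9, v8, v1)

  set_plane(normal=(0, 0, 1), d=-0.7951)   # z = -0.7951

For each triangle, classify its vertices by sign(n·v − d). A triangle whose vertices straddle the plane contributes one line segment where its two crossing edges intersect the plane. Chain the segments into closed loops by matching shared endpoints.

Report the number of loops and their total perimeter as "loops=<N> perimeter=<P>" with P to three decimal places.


loops=1 perimeter=8.657

Straddling triangles (10 of 20):
  (v0,v1,v7) [++-] → (0.475925, 1.26148, -0.7951)–(-0.475925, 1.26148, -0.7951)  len=0.9518
  (v0,v7,v10) [+--] → (-0.475925, 1.26148, -0.7951)–(-1.45876, 0.278639, -0.7951)  len=1.3899
  (v0,v10,v11) [+-+] → (-1.45876, 0.278639, -0.7951)–(-1.5652, 0, -0.7951)  len=0.2983
  (v11,v10,v2) [+-+] → (-1.5652, 0, -0.7951)–(-1.45876, -0.278639, -0.7951)  len=0.2983
  (v7,v1,v8) [-+-] → (0.475925, 1.26148, -0.7951)–(1.45876, 0.278639, -0.7951)  len=1.3899
  (v3,v2,v6) [++-] → (-0.475925, -1.26148, -0.7951)–(0.475925, -1.26148, -0.7951)  len=0.9518
  (v3,v6,v8) [+--] → (0.475925, -1.26148, -0.7951)–(1.45876, -0.278639, -0.7951)  len=1.3899
  (v3,v8,v9) [+-+] → (1.45876, -0.278639, -0.7951)–(1.5652, 0, -0.7951)  len=0.2983
  (v6,v2,v10) [-+-] → (-0.475925, -1.26148, -0.7951)–(-1.45876, -0.278639, -0.7951)  len=1.3899
  (v9,v8,v1) [+-+] → (1.5652, 0, -0.7951)–(1.45876, 0.278639, -0.7951)  len=0.2983

Chained into 1 loop(s):
  loop 1: 10 segments, perimeter = 8.6566
Total perimeter = 8.657


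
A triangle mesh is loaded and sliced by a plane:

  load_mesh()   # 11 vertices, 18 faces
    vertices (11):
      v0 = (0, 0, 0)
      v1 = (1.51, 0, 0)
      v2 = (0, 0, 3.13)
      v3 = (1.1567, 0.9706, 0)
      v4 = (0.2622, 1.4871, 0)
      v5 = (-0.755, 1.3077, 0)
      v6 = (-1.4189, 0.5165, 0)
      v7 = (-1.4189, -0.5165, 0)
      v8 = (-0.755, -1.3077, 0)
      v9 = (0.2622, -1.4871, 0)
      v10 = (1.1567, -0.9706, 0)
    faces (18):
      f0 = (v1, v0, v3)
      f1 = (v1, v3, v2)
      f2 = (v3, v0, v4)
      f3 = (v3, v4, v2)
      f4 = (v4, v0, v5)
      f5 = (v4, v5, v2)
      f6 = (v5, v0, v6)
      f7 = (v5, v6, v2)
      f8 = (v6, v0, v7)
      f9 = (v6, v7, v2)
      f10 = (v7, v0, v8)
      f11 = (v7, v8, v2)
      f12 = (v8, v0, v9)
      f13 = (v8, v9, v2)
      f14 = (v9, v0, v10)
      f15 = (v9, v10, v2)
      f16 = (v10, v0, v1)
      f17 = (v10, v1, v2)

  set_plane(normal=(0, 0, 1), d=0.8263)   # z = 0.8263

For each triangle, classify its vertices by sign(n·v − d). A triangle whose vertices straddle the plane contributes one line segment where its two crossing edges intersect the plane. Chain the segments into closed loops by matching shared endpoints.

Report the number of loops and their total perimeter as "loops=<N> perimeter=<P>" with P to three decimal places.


Straddling triangles (9 of 18):
  (v1,v3,v2) [--+] → (0.851339, 0.714368, 0.8263)–(1.11137, 0, 0.8263)  len=0.7602
  (v3,v4,v2) [--+] → (0.192981, 1.09452, 0.8263)–(0.851339, 0.714368, 0.8263)  len=0.7602
  (v4,v5,v2) [--+] → (-0.555685, 0.962476, 0.8263)–(0.192981, 1.09452, 0.8263)  len=0.7602
  (v5,v6,v2) [--+] → (-1.04432, 0.380147, 0.8263)–(-0.555685, 0.962476, 0.8263)  len=0.7602
  (v6,v7,v2) [--+] → (-1.04432, -0.380147, 0.8263)–(-1.04432, 0.380147, 0.8263)  len=0.7603
  (v7,v8,v2) [--+] → (-0.555685, -0.962476, 0.8263)–(-1.04432, -0.380147, 0.8263)  len=0.7602
  (v8,v9,v2) [--+] → (0.192981, -1.09452, 0.8263)–(-0.555685, -0.962476, 0.8263)  len=0.7602
  (v9,v10,v2) [--+] → (0.851339, -0.714368, 0.8263)–(0.192981, -1.09452, 0.8263)  len=0.7602
  (v10,v1,v2) [--+] → (1.11137, 0, 0.8263)–(0.851339, -0.714368, 0.8263)  len=0.7602

Chained into 1 loop(s):
  loop 1: 9 segments, perimeter = 6.8420
Total perimeter = 6.842

loops=1 perimeter=6.842


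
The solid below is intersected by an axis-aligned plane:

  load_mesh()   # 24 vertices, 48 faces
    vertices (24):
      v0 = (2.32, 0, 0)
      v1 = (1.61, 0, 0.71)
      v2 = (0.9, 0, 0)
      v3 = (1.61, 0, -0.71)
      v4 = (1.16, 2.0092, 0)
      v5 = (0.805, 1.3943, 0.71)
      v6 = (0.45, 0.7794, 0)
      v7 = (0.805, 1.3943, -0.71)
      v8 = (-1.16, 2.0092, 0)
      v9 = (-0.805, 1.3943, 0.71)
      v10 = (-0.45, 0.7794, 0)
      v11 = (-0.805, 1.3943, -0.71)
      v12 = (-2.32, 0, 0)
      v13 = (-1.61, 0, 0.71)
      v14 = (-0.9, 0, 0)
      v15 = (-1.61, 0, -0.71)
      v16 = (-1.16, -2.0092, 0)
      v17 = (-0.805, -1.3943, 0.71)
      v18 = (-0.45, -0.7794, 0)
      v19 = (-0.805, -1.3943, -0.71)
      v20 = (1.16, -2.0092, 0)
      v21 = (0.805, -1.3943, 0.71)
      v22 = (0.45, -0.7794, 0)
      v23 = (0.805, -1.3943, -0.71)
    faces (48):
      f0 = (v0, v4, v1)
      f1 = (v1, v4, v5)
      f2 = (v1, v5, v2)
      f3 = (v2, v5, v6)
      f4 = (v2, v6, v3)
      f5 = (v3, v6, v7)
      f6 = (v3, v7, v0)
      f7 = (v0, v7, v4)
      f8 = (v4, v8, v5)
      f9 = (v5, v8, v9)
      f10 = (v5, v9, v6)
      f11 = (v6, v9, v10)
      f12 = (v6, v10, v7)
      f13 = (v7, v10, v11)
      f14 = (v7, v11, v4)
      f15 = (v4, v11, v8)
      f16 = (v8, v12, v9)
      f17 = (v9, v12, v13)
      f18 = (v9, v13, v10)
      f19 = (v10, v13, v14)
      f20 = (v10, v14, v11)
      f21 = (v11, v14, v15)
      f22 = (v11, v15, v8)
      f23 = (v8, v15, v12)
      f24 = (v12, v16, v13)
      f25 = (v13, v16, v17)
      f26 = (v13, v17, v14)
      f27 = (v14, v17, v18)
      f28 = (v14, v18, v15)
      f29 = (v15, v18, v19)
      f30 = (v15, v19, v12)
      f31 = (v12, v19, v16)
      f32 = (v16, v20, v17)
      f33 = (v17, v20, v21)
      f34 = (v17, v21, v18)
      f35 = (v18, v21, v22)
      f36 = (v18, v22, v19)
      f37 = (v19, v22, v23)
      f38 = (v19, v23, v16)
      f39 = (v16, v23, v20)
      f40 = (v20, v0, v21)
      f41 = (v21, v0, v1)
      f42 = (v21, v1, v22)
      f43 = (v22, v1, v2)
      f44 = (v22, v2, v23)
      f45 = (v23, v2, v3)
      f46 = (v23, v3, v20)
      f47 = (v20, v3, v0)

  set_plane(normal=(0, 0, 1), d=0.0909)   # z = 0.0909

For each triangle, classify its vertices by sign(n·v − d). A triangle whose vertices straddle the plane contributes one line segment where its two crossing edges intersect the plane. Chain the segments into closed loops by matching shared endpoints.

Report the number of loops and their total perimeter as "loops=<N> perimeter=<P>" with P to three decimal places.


Straddling triangles (24 of 48):
  (v0,v4,v1) [--+] → (1.21761, 1.75197, 0.0909)–(2.2291, 0, 0.0909)  len=2.0230
  (v1,v4,v5) [+-+] → (1.21761, 1.75197, 0.0909)–(1.11455, 1.93048, 0.0909)  len=0.2061
  (v1,v5,v2) [++-] → (0.887837, 0.17851, 0.0909)–(0.9909, 0, 0.0909)  len=0.2061
  (v2,v5,v6) [-+-] → (0.887837, 0.17851, 0.0909)–(0.49545, 0.858125, 0.0909)  len=0.7848
  (v4,v8,v5) [--+] → (-0.908425, 1.93048, 0.0909)–(1.11455, 1.93048, 0.0909)  len=2.0230
  (v5,v8,v9) [+-+] → (-0.908425, 1.93048, 0.0909)–(-1.11455, 1.93048, 0.0909)  len=0.2061
  (v5,v9,v6) [++-] → (0.289325, 0.858125, 0.0909)–(0.49545, 0.858125, 0.0909)  len=0.2061
  (v6,v9,v10) [-+-] → (0.289325, 0.858125, 0.0909)–(-0.49545, 0.858125, 0.0909)  len=0.7848
  (v8,v12,v9) [--+] → (-2.12604, 0.17851, 0.0909)–(-1.11455, 1.93048, 0.0909)  len=2.0230
  (v9,v12,v13) [+-+] → (-2.12604, 0.17851, 0.0909)–(-2.2291, 0, 0.0909)  len=0.2061
  (v9,v13,v10) [++-] → (-0.598513, 0.679615, 0.0909)–(-0.49545, 0.858125, 0.0909)  len=0.2061
  (v10,v13,v14) [-+-] → (-0.598513, 0.679615, 0.0909)–(-0.9909, 0, 0.0909)  len=0.7848
  (v12,v16,v13) [--+] → (-1.21761, -1.75197, 0.0909)–(-2.2291, 0, 0.0909)  len=2.0230
  (v13,v16,v17) [+-+] → (-1.21761, -1.75197, 0.0909)–(-1.11455, -1.93048, 0.0909)  len=0.2061
  (v13,v17,v14) [++-] → (-0.887837, -0.17851, 0.0909)–(-0.9909, 0, 0.0909)  len=0.2061
  (v14,v17,v18) [-+-] → (-0.887837, -0.17851, 0.0909)–(-0.49545, -0.858125, 0.0909)  len=0.7848
  (v16,v20,v17) [--+] → (0.908425, -1.93048, 0.0909)–(-1.11455, -1.93048, 0.0909)  len=2.0230
  (v17,v20,v21) [+-+] → (0.908425, -1.93048, 0.0909)–(1.11455, -1.93048, 0.0909)  len=0.2061
  (v17,v21,v18) [++-] → (-0.289325, -0.858125, 0.0909)–(-0.49545, -0.858125, 0.0909)  len=0.2061
  (v18,v21,v22) [-+-] → (-0.289325, -0.858125, 0.0909)–(0.49545, -0.858125, 0.0909)  len=0.7848
  (v20,v0,v21) [--+] → (2.12604, -0.17851, 0.0909)–(1.11455, -1.93048, 0.0909)  len=2.0230
  (v21,v0,v1) [+-+] → (2.12604, -0.17851, 0.0909)–(2.2291, 0, 0.0909)  len=0.2061
  (v21,v1,v22) [++-] → (0.598513, -0.679615, 0.0909)–(0.49545, -0.858125, 0.0909)  len=0.2061
  (v22,v1,v2) [-+-] → (0.598513, -0.679615, 0.0909)–(0.9909, 0, 0.0909)  len=0.7848

Chained into 2 loop(s):
  loop 1: 12 segments, perimeter = 13.3747
  loop 2: 12 segments, perimeter = 5.9453
Total perimeter = 19.320

loops=2 perimeter=19.320


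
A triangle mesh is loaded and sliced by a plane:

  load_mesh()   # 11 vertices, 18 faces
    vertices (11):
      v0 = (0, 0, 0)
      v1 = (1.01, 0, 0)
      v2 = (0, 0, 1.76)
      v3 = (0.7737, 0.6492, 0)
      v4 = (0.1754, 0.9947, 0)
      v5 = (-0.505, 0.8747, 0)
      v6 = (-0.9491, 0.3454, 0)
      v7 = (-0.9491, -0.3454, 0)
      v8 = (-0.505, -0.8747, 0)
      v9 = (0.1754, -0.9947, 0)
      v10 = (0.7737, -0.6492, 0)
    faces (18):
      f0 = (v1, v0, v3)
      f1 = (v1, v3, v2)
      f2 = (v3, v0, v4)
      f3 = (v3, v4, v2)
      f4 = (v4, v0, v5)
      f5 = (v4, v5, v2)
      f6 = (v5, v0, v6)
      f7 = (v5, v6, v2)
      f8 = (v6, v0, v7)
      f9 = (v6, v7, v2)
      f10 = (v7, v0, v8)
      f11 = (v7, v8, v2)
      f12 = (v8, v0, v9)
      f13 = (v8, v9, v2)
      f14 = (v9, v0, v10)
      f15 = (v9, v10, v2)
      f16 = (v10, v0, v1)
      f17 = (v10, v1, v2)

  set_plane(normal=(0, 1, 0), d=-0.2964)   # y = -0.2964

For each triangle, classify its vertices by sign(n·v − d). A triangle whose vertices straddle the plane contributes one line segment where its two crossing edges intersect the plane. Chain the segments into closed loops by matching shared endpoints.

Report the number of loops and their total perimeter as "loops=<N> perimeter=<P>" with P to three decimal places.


loops=1 perimeter=5.000

Straddling triangles (10 of 18):
  (v6,v0,v7) [++-] → (-0.814456, -0.2964, 0)–(-0.9491, -0.2964, 0)  len=0.1346
  (v6,v7,v2) [+-+] → (-0.9491, -0.2964, 0)–(-0.814456, -0.2964, 0.249682)  len=0.2837
  (v7,v0,v8) [-+-] → (-0.814456, -0.2964, 0)–(-0.171124, -0.2964, 0)  len=0.6433
  (v7,v8,v2) [--+] → (-0.171124, -0.2964, 1.16361)–(-0.814456, -0.2964, 0.249682)  len=1.1176
  (v8,v0,v9) [-+-] → (-0.171124, -0.2964, 0)–(0.0522656, -0.2964, 0)  len=0.2234
  (v8,v9,v2) [--+] → (0.0522656, -0.2964, 1.23556)–(-0.171124, -0.2964, 1.16361)  len=0.2347
  (v9,v0,v10) [-+-] → (0.0522656, -0.2964, 0)–(0.353242, -0.2964, 0)  len=0.3010
  (v9,v10,v2) [--+] → (0.353242, -0.2964, 0.956451)–(0.0522656, -0.2964, 1.23556)  len=0.4105
  (v10,v0,v1) [-++] → (0.353242, -0.2964, 0)–(0.902114, -0.2964, 0)  len=0.5489
  (v10,v1,v2) [-++] → (0.902114, -0.2964, 0)–(0.353242, -0.2964, 0.956451)  len=1.1028

Chained into 1 loop(s):
  loop 1: 10 segments, perimeter = 5.0004
Total perimeter = 5.000


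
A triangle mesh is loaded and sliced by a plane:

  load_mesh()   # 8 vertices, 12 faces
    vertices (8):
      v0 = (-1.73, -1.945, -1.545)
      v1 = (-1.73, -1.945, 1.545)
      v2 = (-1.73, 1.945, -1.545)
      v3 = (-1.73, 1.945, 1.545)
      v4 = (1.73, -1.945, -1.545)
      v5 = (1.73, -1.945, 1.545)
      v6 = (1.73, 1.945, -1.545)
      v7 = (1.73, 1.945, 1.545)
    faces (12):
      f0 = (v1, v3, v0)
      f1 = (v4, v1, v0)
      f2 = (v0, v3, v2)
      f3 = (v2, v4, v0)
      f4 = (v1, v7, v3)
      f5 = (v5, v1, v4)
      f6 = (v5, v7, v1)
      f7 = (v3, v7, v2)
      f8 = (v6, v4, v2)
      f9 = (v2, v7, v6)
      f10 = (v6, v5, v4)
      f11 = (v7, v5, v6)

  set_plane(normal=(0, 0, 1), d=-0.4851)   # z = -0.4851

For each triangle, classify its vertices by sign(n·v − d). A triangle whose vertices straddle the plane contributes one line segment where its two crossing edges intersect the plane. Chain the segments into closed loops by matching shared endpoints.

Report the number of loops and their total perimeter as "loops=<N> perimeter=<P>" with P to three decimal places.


Straddling triangles (8 of 12):
  (v1,v3,v0) [++-] → (-1.73, -0.610692, -0.4851)–(-1.73, -1.945, -0.4851)  len=1.3343
  (v4,v1,v0) [-+-] → (0.543186, -1.945, -0.4851)–(-1.73, -1.945, -0.4851)  len=2.2732
  (v0,v3,v2) [-+-] → (-1.73, -0.610692, -0.4851)–(-1.73, 1.945, -0.4851)  len=2.5557
  (v5,v1,v4) [++-] → (0.543186, -1.945, -0.4851)–(1.73, -1.945, -0.4851)  len=1.1868
  (v3,v7,v2) [++-] → (-0.543186, 1.945, -0.4851)–(-1.73, 1.945, -0.4851)  len=1.1868
  (v2,v7,v6) [-+-] → (-0.543186, 1.945, -0.4851)–(1.73, 1.945, -0.4851)  len=2.2732
  (v6,v5,v4) [-+-] → (1.73, 0.610692, -0.4851)–(1.73, -1.945, -0.4851)  len=2.5557
  (v7,v5,v6) [++-] → (1.73, 0.610692, -0.4851)–(1.73, 1.945, -0.4851)  len=1.3343

Chained into 1 loop(s):
  loop 1: 8 segments, perimeter = 14.7000
Total perimeter = 14.700

loops=1 perimeter=14.700


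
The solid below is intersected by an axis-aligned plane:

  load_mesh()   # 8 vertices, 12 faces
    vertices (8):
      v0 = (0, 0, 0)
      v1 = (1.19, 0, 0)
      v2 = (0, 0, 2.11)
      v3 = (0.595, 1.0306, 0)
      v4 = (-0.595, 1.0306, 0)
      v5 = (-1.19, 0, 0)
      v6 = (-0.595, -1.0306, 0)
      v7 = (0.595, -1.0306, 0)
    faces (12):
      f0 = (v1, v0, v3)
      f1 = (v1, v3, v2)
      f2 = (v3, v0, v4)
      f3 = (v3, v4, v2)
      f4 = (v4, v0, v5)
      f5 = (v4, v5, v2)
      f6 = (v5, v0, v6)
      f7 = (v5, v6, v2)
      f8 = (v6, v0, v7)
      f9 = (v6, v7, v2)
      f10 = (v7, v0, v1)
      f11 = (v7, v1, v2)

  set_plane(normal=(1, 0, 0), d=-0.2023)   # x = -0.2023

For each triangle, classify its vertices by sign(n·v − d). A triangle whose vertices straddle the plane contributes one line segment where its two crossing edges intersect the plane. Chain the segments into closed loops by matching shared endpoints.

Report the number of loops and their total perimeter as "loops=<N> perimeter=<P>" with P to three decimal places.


Straddling triangles (8 of 12):
  (v3,v0,v4) [++-] → (-0.2023, 0.350404, 0)–(-0.2023, 1.0306, 0)  len=0.6802
  (v3,v4,v2) [+-+] → (-0.2023, 1.0306, 0)–(-0.2023, 0.350404, 1.3926)  len=1.5498
  (v4,v0,v5) [-+-] → (-0.2023, 0.350404, 0)–(-0.2023, 0, 0)  len=0.3504
  (v4,v5,v2) [--+] → (-0.2023, 0, 1.7513)–(-0.2023, 0.350404, 1.3926)  len=0.5014
  (v5,v0,v6) [-+-] → (-0.2023, 0, 0)–(-0.2023, -0.350404, 0)  len=0.3504
  (v5,v6,v2) [--+] → (-0.2023, -0.350404, 1.3926)–(-0.2023, 0, 1.7513)  len=0.5014
  (v6,v0,v7) [-++] → (-0.2023, -0.350404, 0)–(-0.2023, -1.0306, 0)  len=0.6802
  (v6,v7,v2) [-++] → (-0.2023, -1.0306, 0)–(-0.2023, -0.350404, 1.3926)  len=1.5498

Chained into 1 loop(s):
  loop 1: 8 segments, perimeter = 6.1638
Total perimeter = 6.164

loops=1 perimeter=6.164


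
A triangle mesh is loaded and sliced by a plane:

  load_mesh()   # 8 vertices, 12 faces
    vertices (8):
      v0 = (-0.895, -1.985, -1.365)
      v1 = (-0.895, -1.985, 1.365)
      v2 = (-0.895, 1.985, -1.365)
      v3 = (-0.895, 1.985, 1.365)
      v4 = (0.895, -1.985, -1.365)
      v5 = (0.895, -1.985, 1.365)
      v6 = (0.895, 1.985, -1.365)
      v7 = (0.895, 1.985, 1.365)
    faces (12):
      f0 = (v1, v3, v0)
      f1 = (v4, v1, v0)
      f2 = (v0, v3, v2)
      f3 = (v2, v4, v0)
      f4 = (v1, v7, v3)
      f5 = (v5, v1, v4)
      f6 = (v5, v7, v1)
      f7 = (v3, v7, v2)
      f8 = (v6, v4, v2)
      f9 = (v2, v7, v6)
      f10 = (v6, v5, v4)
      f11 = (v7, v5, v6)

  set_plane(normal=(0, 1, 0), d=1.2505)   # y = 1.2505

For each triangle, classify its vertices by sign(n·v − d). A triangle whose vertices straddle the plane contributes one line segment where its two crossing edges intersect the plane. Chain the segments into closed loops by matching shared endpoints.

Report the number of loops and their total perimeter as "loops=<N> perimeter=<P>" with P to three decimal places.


Straddling triangles (8 of 12):
  (v1,v3,v0) [-+-] → (-0.895, 1.2505, 1.365)–(-0.895, 1.2505, 0.859916)  len=0.5051
  (v0,v3,v2) [-++] → (-0.895, 1.2505, 0.859916)–(-0.895, 1.2505, -1.365)  len=2.2249
  (v2,v4,v0) [+--] → (-0.563827, 1.2505, -1.365)–(-0.895, 1.2505, -1.365)  len=0.3312
  (v1,v7,v3) [-++] → (0.563827, 1.2505, 1.365)–(-0.895, 1.2505, 1.365)  len=1.4588
  (v5,v7,v1) [-+-] → (0.895, 1.2505, 1.365)–(0.563827, 1.2505, 1.365)  len=0.3312
  (v6,v4,v2) [+-+] → (0.895, 1.2505, -1.365)–(-0.563827, 1.2505, -1.365)  len=1.4588
  (v6,v5,v4) [+--] → (0.895, 1.2505, -0.859916)–(0.895, 1.2505, -1.365)  len=0.5051
  (v7,v5,v6) [+-+] → (0.895, 1.2505, 1.365)–(0.895, 1.2505, -0.859916)  len=2.2249

Chained into 1 loop(s):
  loop 1: 8 segments, perimeter = 9.0400
Total perimeter = 9.040

loops=1 perimeter=9.040


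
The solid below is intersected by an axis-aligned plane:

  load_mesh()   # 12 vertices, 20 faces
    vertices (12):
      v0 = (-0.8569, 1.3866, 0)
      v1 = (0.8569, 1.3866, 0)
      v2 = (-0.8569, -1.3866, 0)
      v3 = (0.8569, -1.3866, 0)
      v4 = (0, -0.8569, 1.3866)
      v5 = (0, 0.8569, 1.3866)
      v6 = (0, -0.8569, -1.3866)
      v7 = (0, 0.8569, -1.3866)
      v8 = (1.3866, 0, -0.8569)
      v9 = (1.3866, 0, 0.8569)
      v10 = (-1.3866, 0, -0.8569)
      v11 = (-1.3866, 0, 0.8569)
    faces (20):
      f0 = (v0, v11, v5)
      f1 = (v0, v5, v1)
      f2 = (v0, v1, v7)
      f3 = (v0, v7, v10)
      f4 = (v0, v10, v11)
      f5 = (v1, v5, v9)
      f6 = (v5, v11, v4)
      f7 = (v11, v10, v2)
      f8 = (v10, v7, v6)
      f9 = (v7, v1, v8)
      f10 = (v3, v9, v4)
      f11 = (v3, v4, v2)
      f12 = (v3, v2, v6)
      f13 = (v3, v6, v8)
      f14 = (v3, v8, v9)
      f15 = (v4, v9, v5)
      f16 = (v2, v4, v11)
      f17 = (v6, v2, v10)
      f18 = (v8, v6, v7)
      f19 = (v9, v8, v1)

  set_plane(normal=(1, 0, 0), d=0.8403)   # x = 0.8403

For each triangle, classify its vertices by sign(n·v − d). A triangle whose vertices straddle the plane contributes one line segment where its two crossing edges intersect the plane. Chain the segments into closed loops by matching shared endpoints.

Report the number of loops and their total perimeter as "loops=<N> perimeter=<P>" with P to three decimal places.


Straddling triangles (10 of 20):
  (v0,v5,v1) [--+] → (0.8403, 1.37634, 0.0268614)–(0.8403, 1.3866, 0)  len=0.0288
  (v0,v1,v7) [-+-] → (0.8403, 1.3866, 0)–(0.8403, 1.37634, -0.0268614)  len=0.0288
  (v1,v5,v9) [+-+] → (0.8403, 1.37634, 0.0268614)–(0.8403, 0.337606, 1.06559)  len=1.4690
  (v7,v1,v8) [-++] → (0.8403, 1.37634, -0.0268614)–(0.8403, 0.337606, -1.06559)  len=1.4690
  (v3,v9,v4) [++-] → (0.8403, -0.337606, 1.06559)–(0.8403, -1.37634, 0.0268614)  len=1.4690
  (v3,v4,v2) [+--] → (0.8403, -1.37634, 0.0268614)–(0.8403, -1.3866, 0)  len=0.0288
  (v3,v2,v6) [+--] → (0.8403, -1.3866, 0)–(0.8403, -1.37634, -0.0268614)  len=0.0288
  (v3,v6,v8) [+-+] → (0.8403, -1.37634, -0.0268614)–(0.8403, -0.337606, -1.06559)  len=1.4690
  (v4,v9,v5) [-+-] → (0.8403, -0.337606, 1.06559)–(0.8403, 0.337606, 1.06559)  len=0.6752
  (v8,v6,v7) [+--] → (0.8403, -0.337606, -1.06559)–(0.8403, 0.337606, -1.06559)  len=0.6752

Chained into 1 loop(s):
  loop 1: 10 segments, perimeter = 7.3414
Total perimeter = 7.341

loops=1 perimeter=7.341


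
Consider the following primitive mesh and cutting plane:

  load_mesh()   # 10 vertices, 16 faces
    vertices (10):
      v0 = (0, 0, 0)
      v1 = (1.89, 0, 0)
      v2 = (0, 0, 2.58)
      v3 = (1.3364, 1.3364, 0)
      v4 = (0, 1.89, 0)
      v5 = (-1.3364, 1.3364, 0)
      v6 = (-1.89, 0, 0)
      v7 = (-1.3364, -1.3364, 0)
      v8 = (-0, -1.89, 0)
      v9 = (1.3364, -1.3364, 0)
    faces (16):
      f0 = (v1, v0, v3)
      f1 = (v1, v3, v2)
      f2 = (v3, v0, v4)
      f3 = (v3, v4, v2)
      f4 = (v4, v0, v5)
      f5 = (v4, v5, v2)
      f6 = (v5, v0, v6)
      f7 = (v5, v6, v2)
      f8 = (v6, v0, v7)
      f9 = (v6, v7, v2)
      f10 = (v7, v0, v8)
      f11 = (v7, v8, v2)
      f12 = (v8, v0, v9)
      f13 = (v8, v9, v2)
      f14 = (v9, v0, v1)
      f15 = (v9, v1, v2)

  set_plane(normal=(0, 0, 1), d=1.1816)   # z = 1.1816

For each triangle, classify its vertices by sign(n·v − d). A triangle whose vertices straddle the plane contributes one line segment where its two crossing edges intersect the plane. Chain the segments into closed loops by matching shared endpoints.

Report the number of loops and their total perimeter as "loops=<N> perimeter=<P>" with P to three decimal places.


loops=1 perimeter=6.272

Straddling triangles (8 of 16):
  (v1,v3,v2) [--+] → (0.72435, 0.72435, 1.1816)–(1.02441, 0, 1.1816)  len=0.7840
  (v3,v4,v2) [--+] → (0, 1.02441, 1.1816)–(0.72435, 0.72435, 1.1816)  len=0.7840
  (v4,v5,v2) [--+] → (-0.72435, 0.72435, 1.1816)–(0, 1.02441, 1.1816)  len=0.7840
  (v5,v6,v2) [--+] → (-1.02441, 0, 1.1816)–(-0.72435, 0.72435, 1.1816)  len=0.7840
  (v6,v7,v2) [--+] → (-0.72435, -0.72435, 1.1816)–(-1.02441, 0, 1.1816)  len=0.7840
  (v7,v8,v2) [--+] → (0, -1.02441, 1.1816)–(-0.72435, -0.72435, 1.1816)  len=0.7840
  (v8,v9,v2) [--+] → (0.72435, -0.72435, 1.1816)–(0, -1.02441, 1.1816)  len=0.7840
  (v9,v1,v2) [--+] → (1.02441, 0, 1.1816)–(0.72435, -0.72435, 1.1816)  len=0.7840

Chained into 1 loop(s):
  loop 1: 8 segments, perimeter = 6.2723
Total perimeter = 6.272
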